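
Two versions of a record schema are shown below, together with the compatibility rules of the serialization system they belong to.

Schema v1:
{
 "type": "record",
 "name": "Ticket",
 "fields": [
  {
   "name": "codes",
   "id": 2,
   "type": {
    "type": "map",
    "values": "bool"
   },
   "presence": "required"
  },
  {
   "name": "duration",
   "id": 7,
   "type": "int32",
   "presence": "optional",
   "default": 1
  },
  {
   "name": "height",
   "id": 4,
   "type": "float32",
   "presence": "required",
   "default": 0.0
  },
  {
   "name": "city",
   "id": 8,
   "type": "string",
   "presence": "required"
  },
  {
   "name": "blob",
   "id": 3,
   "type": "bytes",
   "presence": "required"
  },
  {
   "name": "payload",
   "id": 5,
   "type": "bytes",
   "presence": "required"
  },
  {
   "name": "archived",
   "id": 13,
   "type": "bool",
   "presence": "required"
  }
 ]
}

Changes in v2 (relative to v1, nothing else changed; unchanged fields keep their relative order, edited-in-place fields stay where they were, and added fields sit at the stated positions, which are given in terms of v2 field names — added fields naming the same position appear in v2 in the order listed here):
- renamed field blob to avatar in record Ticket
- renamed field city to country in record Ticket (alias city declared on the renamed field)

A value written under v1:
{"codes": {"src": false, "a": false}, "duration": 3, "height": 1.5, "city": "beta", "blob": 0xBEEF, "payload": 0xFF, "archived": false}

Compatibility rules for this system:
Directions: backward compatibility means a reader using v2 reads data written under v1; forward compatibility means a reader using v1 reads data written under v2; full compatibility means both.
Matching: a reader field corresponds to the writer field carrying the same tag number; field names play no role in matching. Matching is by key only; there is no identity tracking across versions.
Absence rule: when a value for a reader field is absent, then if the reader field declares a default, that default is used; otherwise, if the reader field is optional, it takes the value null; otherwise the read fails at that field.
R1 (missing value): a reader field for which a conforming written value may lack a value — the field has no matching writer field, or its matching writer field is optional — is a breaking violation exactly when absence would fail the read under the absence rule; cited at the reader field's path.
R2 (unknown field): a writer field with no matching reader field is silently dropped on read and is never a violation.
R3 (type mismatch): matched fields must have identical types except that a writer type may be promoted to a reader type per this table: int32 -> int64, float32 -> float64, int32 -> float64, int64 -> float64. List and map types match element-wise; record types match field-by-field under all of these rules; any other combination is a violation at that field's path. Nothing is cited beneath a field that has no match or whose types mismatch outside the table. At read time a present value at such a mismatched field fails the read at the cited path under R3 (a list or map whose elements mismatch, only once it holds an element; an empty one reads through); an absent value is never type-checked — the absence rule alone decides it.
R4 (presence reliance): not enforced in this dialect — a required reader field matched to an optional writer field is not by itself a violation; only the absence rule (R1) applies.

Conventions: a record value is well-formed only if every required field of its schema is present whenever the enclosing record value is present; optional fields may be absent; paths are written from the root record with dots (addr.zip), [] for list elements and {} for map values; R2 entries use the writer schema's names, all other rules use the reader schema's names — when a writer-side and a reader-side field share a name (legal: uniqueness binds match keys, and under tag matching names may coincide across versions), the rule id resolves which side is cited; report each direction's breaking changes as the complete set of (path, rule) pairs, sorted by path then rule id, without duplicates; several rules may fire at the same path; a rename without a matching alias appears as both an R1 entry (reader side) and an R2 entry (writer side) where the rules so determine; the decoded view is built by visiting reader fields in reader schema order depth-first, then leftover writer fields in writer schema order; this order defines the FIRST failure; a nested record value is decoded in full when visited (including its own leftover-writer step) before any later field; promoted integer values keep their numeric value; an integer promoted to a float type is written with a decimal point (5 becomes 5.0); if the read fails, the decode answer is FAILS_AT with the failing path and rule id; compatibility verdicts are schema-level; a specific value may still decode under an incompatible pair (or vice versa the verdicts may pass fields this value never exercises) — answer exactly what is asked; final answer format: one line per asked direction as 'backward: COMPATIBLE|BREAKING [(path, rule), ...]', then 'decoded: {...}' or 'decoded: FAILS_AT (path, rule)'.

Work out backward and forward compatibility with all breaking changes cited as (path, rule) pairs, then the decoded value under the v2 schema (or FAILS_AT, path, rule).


backward: COMPATIBLE []; forward: COMPATIBLE []; decoded: {"codes": {"src": false, "a": false}, "duration": 3, "height": 1.5, "country": "beta", "avatar": 0xBEEF, "payload": 0xFF, "archived": false}

arrows below run writer -> reader for Ticket
backward analysis of Ticket with v2 as reader and v1 as writer:
  writer required, map<string, bool> -> map<string, bool>: reader codes maps from writer codes
  writer optional, int32 -> int32: reader duration maps from writer duration
  writer required, float32 -> float32: reader height maps from writer height
  writer required, string -> string: reader country maps from writer city
  writer required, bytes -> bytes: reader avatar maps from writer blob
  writer required, bytes -> bytes: reader payload maps from writer payload
  writer required, bool -> bool: reader archived maps from writer archived
  nothing fires on Ticket: backward is COMPATIBLE
forward analysis of Ticket with v1 as reader and v2 as writer:
  writer required, map<string, bool> -> map<string, bool>: reader codes maps from writer codes
  writer optional, int32 -> int32: reader duration maps from writer duration
  writer required, float32 -> float32: reader height maps from writer height
  writer required, string -> string: reader city maps from writer country
  writer required, bytes -> bytes: reader blob maps from writer avatar
  writer required, bytes -> bytes: reader payload maps from writer payload
  writer required, bool -> bool: reader archived maps from writer archived
  nothing fires on Ticket: forward is COMPATIBLE
migrating the Ticket value to v2:
  codes := {"src": false, "a": false}
  duration := 3
  height := 1.5
  country := "beta" (from writer city)
  avatar := 0xBEEF (from writer blob)
  payload := 0xFF
  archived := false
  => decoded: {"codes": {"src": false, "a": false}, "duration": 3, "height": 1.5, "country": "beta", "avatar": 0xBEEF, "payload": 0xFF, "archived": false}


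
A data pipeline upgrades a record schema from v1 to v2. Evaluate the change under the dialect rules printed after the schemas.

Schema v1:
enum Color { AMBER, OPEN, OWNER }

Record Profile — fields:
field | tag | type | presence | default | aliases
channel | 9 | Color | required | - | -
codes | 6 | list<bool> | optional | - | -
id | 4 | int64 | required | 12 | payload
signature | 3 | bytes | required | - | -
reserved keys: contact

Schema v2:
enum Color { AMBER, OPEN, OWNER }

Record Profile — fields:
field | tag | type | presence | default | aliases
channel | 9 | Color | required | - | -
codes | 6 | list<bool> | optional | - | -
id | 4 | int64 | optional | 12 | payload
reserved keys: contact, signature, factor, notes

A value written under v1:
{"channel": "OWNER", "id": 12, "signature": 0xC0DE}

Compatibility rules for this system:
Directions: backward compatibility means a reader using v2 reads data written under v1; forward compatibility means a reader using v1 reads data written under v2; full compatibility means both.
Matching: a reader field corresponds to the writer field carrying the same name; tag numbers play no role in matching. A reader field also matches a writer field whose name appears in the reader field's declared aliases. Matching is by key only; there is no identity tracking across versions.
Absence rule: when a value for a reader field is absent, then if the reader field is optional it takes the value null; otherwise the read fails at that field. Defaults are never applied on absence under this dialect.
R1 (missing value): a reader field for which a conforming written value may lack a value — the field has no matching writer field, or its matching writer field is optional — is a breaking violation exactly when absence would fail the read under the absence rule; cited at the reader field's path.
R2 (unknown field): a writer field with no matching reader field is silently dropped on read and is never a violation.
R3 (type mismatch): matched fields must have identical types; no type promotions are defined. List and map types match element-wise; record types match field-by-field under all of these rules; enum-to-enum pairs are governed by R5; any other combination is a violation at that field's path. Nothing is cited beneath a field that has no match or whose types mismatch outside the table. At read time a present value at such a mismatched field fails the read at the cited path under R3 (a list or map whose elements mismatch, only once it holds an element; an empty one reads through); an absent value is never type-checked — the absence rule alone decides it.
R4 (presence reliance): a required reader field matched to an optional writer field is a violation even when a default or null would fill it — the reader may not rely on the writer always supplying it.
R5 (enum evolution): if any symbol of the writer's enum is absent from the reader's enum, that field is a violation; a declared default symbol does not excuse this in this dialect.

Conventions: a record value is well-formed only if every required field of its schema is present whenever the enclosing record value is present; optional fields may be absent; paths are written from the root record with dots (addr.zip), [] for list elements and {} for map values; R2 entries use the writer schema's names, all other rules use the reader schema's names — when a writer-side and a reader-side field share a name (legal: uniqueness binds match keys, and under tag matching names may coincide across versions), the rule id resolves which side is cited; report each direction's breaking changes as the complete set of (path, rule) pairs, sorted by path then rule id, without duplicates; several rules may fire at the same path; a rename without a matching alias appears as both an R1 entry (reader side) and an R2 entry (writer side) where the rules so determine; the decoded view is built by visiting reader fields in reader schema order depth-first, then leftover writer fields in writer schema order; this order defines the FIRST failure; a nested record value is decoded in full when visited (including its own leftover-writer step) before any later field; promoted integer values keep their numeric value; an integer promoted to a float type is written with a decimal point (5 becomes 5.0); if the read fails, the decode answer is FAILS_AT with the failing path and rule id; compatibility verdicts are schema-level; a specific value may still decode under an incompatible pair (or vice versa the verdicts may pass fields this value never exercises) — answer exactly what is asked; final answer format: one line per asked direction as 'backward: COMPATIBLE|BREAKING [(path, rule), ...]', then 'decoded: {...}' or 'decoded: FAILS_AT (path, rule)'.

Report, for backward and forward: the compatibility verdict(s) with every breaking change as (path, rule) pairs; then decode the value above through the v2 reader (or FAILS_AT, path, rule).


arrows below run writer -> reader for Profile
backward analysis of Profile with v2 as reader and v1 as writer:
  channel: paired with writer channel (Color -> Color; writer required)
  codes: paired with writer codes (list<bool> -> list<bool>; writer optional)
  id: paired with writer id (int64 -> int64; writer required)
  leftover writer field: signature
  => no violations; backward on Profile: COMPATIBLE
forward analysis of Profile with v1 as reader and v2 as writer:
  channel: paired with writer channel (Color -> Color; writer required)
  codes: paired with writer codes (list<bool> -> list<bool>; writer optional)
  id: paired with writer id (int64 -> int64; writer optional)
  no writer field matches reader signature
  breaking: (id, R1)
  breaking: (id, R4)
  breaking: (signature, R1)
  => 3 violation(s): forward is BREAKING for Profile
decoding the Profile value with the v2 reader:
  channel := "OWNER"
  codes := null (absent, optional -> null)
  id := 12
  writer signature: unknown -> dropped
  => decoded: {"channel": "OWNER", "codes": null, "id": 12}

backward: COMPATIBLE []; forward: BREAKING [(id, R1), (id, R4), (signature, R1)]; decoded: {"channel": "OWNER", "codes": null, "id": 12}


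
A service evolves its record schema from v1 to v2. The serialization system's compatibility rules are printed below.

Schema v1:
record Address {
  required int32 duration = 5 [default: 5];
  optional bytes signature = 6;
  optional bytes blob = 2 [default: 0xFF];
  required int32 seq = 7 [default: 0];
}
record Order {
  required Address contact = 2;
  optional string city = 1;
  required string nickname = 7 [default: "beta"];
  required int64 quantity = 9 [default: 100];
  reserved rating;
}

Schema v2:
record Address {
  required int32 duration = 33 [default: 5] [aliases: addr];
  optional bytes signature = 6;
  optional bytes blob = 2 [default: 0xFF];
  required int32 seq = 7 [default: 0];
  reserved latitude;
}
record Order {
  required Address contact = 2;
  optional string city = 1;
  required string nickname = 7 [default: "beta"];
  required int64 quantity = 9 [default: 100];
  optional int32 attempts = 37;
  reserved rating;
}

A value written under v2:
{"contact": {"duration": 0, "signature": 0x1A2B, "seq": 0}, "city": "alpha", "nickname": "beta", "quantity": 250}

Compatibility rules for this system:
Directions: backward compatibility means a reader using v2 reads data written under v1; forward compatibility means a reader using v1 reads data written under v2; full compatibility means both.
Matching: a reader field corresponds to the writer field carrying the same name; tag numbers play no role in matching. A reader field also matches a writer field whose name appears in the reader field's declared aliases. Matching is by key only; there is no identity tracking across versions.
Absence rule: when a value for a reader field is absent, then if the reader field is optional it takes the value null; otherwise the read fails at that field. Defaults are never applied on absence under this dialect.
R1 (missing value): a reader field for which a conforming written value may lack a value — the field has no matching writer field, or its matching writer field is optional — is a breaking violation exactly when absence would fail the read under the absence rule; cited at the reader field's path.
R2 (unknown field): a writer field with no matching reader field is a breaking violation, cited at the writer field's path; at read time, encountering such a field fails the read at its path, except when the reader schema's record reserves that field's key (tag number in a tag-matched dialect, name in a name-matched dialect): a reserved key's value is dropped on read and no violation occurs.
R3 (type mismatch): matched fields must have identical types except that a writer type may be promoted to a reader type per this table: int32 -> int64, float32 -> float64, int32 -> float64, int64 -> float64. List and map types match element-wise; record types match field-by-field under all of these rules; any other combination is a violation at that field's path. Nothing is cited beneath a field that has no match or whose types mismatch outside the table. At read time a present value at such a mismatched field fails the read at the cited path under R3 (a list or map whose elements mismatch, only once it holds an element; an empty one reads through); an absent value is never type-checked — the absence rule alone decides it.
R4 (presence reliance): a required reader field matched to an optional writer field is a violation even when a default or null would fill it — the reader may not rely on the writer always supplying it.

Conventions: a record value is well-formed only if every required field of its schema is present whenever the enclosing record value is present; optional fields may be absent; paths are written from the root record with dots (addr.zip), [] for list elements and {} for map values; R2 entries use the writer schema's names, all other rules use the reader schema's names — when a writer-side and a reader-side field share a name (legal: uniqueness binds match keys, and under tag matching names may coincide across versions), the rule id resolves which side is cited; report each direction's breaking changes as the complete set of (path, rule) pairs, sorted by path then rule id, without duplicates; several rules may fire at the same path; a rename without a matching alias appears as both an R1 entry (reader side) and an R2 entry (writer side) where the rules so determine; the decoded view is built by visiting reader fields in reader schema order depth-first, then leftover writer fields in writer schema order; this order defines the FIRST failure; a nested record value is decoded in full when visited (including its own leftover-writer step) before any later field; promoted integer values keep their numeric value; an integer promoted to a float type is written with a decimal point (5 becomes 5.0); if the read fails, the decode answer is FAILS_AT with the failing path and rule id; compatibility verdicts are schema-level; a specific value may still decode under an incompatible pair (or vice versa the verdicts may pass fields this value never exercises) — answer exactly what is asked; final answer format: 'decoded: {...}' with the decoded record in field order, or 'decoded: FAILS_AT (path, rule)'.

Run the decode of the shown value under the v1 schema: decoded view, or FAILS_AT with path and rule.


decoded: {"contact": {"duration": 0, "signature": 0x1A2B, "blob": null, "seq": 0}, "city": "alpha", "nickname": "beta", "quantity": 250}

each type pair in Order: writer, then reader
migrating the Order value to v1:
  contact.duration := 0
  contact.signature := 0x1A2B
  contact.blob := null (not supplied -> null)
  contact.seq := 0
  city := "alpha"
  nickname := "beta"
  quantity := 250
  => decoded: {"contact": {"duration": 0, "signature": 0x1A2B, "blob": null, "seq": 0}, "city": "alpha", "nickname": "beta", "quantity": 250}
the other Order changes do not affect what is asked:
  field duration in record Address: tag 5 changed to 33 -> no rule fires on it and the decoded Order view is identical with or without it
  added field attempts to record Order: optional int32, tag 37 (in v2 it sits last) -> matters for Order compatibility verdicts, not for this value's decode


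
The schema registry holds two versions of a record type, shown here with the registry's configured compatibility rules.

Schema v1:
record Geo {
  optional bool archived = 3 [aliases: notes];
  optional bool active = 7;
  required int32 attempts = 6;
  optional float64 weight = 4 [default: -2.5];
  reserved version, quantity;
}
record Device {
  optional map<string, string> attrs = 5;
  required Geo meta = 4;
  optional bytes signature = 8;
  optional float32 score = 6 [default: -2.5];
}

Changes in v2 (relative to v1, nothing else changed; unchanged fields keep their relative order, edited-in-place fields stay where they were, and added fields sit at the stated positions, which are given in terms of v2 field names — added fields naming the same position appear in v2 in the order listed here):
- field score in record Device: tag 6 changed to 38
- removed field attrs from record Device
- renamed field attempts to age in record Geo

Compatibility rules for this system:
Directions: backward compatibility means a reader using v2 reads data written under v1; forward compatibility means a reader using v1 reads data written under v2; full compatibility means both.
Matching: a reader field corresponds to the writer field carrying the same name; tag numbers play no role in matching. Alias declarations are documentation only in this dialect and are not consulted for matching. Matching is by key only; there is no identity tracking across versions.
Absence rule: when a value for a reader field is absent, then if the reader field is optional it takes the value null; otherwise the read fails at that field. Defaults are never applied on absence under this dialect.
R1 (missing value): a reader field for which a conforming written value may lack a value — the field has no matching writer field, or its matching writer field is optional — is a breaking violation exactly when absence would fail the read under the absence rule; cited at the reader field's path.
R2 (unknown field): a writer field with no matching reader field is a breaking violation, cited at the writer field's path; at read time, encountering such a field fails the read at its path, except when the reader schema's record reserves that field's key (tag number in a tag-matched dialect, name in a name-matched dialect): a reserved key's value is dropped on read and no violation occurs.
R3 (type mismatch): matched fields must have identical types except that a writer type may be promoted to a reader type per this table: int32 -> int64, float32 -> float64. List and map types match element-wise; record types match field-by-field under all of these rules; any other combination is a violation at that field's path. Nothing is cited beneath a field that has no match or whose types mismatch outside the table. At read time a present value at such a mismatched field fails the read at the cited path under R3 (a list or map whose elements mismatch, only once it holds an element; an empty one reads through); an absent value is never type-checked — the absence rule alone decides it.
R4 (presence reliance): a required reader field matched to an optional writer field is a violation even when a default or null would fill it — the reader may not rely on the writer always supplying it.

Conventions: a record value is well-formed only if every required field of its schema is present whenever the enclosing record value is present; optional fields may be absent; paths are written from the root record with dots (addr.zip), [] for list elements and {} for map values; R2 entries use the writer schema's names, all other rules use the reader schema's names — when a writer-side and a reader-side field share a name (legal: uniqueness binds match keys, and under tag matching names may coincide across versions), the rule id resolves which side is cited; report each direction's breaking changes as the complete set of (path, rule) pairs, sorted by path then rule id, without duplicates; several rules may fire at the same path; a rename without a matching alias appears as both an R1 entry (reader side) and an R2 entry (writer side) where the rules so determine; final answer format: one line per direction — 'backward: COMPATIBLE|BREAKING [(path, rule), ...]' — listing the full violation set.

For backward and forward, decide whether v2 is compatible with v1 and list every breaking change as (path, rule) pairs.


in Device below, arrows point writer -> reader
backward pass over Device, reader schema v2, writer schema v1:
  writer required, Geo -> Geo: reader meta maps from writer meta
  writer optional, bytes -> bytes: reader signature maps from writer signature
  writer optional, float32 -> float32: reader score maps from writer score
  writer attrs: unknown to reader
  writer optional, bool -> bool: reader meta.archived maps from writer meta.archived
  writer optional, bool -> bool: reader meta.active maps from writer meta.active
  meta.age: no writer match
  writer optional, float64 -> float64: reader meta.weight maps from writer meta.weight
  writer meta.attempts: unknown to reader
  rule R2 violated at attrs
  rule R1 violated at meta.age
  rule R2 violated at meta.attempts
  => backward verdict for Device: BREAKING, 3 violation(s)
forward pass over Device, reader schema v1, writer schema v2:
  attrs: no writer match
  writer required, Geo -> Geo: reader meta maps from writer meta
  writer optional, bytes -> bytes: reader signature maps from writer signature
  writer optional, float32 -> float32: reader score maps from writer score
  writer optional, bool -> bool: reader meta.archived maps from writer meta.archived
  writer optional, bool -> bool: reader meta.active maps from writer meta.active
  meta.attempts: no writer match
  writer optional, float64 -> float64: reader meta.weight maps from writer meta.weight
  writer meta.age: unknown to reader
  rule R2 violated at meta.age
  rule R1 violated at meta.attempts
  => forward verdict for Device: BREAKING, 2 violation(s)

backward: BREAKING [(attrs, R2), (meta.age, R1), (meta.attempts, R2)]; forward: BREAKING [(meta.age, R2), (meta.attempts, R1)]


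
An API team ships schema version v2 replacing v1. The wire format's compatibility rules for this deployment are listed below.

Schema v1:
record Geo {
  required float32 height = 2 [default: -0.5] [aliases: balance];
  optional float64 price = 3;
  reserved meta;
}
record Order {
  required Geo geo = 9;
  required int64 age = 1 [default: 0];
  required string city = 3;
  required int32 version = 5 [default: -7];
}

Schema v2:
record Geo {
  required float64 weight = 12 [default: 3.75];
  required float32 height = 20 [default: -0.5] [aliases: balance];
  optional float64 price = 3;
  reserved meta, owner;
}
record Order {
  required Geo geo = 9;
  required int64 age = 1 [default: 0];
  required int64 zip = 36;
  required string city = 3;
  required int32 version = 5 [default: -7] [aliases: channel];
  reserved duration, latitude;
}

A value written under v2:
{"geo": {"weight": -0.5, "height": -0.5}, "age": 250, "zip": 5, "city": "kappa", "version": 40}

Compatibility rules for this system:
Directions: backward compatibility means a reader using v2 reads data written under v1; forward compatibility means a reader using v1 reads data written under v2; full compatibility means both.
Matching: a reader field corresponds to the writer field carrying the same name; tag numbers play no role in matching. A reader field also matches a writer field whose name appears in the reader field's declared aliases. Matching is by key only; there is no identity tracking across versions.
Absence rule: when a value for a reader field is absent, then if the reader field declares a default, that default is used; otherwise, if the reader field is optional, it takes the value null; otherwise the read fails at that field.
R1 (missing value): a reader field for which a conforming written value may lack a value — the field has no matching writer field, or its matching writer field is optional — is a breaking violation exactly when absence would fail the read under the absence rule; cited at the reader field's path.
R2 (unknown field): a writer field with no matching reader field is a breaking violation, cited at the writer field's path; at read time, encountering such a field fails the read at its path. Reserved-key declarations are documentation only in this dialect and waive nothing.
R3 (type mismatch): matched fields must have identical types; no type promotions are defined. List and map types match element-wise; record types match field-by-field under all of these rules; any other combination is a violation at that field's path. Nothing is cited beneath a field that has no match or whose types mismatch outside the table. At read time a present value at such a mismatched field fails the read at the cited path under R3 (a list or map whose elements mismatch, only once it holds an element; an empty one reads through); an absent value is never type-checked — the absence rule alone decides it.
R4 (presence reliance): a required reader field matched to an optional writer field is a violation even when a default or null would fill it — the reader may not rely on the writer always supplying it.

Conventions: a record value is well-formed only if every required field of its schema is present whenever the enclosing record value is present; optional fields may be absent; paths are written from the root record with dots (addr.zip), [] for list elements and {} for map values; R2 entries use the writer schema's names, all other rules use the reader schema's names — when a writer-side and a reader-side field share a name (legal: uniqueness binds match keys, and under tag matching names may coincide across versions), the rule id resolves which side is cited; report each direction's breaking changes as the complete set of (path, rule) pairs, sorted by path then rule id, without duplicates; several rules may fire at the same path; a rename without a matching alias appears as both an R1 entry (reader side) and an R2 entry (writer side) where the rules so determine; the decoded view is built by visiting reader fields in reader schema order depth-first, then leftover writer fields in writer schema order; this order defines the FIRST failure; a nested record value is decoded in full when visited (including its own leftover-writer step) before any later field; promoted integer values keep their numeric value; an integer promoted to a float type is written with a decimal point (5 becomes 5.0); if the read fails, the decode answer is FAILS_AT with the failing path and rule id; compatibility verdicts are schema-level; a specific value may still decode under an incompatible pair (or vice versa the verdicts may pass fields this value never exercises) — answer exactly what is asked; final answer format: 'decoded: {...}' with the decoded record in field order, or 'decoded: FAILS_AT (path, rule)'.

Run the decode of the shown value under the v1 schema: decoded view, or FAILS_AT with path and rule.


the writer's type comes first in each Order pair
decoding the Order value with the v1 reader:
  geo.height := -0.5
  geo.price := null (not supplied -> null)
  read fails at geo.weight under R2 (unknown field)
  => FAILS_AT (geo.weight, R2)
diffs on Order not affecting the asked answer:
  field height in record Geo: tag 2 changed to 20 -> inert under this dialect — no rule fires on Order and the result does not move
  added field zip to record Order: required int64, tag 36 (in v2 it sits immediately before city) -> shifts the Order verdicts, not this decode

decoded: FAILS_AT (geo.weight, R2)


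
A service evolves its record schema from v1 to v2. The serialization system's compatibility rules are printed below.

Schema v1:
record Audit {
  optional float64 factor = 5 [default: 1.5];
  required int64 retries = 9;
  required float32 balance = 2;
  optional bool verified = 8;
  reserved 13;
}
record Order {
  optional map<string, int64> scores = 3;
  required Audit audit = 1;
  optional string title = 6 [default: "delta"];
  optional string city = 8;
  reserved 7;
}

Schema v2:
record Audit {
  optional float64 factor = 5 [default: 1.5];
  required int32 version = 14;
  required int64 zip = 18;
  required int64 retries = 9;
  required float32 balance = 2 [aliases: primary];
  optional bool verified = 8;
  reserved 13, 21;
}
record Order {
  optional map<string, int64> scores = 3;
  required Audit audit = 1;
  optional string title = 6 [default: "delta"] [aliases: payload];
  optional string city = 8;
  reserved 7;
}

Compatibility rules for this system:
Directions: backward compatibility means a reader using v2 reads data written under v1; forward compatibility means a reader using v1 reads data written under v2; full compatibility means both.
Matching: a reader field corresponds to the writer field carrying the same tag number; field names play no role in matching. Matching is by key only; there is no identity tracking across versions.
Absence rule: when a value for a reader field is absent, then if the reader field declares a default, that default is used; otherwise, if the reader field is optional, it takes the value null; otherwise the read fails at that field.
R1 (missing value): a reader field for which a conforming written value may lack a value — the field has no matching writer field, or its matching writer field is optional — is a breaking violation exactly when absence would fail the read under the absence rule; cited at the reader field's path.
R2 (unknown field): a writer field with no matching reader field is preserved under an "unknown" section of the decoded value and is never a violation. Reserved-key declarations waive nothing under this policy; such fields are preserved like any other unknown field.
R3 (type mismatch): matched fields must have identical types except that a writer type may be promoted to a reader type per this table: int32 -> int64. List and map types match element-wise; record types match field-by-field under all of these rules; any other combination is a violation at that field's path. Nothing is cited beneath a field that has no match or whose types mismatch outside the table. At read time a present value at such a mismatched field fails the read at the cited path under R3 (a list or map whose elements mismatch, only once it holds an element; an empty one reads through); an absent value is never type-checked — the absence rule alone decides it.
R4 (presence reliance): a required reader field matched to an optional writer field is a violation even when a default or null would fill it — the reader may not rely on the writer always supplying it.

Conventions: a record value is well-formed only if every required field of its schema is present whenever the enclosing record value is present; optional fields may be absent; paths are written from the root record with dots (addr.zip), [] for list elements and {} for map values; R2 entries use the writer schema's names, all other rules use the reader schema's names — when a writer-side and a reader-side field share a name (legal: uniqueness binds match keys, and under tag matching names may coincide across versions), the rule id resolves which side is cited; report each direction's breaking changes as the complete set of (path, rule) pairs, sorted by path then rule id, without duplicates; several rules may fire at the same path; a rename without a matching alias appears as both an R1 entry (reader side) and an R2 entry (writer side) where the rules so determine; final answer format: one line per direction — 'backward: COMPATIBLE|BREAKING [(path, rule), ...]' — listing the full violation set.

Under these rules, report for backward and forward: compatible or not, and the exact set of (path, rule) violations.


arrows below run writer -> reader for Order
backward for Order (reader v2, writer v1):
  scores <- scores (map<string, int64> -> map<string, int64>, writer optional)
  audit <- audit (Audit -> Audit, writer required)
  title <- title (string -> string, writer optional)
  city <- city (string -> string, writer optional)
  audit.factor <- audit.factor (float64 -> float64, writer optional)
  audit.version: no writer match
  audit.zip: no writer match
  audit.retries <- audit.retries (int64 -> int64, writer required)
  audit.balance <- audit.balance (float32 -> float32, writer required)
  audit.verified <- audit.verified (bool -> bool, writer optional)
  R1 fires at audit.version
  R1 fires at audit.zip
  backward on Order therefore BREAKING (2)
forward for Order (reader v1, writer v2):
  scores <- scores (map<string, int64> -> map<string, int64>, writer optional)
  audit <- audit (Audit -> Audit, writer required)
  title <- title (string -> string, writer optional)
  city <- city (string -> string, writer optional)
  audit.factor <- audit.factor (float64 -> float64, writer optional)
  audit.retries <- audit.retries (int64 -> int64, writer required)
  audit.balance <- audit.balance (float32 -> float32, writer required)
  audit.verified <- audit.verified (bool -> bool, writer optional)
  audit.version (writer side), unknown to reader
  audit.zip (writer side), unknown to reader
  => no violations; forward on Order: COMPATIBLE

backward: BREAKING [(audit.version, R1), (audit.zip, R1)]; forward: COMPATIBLE []


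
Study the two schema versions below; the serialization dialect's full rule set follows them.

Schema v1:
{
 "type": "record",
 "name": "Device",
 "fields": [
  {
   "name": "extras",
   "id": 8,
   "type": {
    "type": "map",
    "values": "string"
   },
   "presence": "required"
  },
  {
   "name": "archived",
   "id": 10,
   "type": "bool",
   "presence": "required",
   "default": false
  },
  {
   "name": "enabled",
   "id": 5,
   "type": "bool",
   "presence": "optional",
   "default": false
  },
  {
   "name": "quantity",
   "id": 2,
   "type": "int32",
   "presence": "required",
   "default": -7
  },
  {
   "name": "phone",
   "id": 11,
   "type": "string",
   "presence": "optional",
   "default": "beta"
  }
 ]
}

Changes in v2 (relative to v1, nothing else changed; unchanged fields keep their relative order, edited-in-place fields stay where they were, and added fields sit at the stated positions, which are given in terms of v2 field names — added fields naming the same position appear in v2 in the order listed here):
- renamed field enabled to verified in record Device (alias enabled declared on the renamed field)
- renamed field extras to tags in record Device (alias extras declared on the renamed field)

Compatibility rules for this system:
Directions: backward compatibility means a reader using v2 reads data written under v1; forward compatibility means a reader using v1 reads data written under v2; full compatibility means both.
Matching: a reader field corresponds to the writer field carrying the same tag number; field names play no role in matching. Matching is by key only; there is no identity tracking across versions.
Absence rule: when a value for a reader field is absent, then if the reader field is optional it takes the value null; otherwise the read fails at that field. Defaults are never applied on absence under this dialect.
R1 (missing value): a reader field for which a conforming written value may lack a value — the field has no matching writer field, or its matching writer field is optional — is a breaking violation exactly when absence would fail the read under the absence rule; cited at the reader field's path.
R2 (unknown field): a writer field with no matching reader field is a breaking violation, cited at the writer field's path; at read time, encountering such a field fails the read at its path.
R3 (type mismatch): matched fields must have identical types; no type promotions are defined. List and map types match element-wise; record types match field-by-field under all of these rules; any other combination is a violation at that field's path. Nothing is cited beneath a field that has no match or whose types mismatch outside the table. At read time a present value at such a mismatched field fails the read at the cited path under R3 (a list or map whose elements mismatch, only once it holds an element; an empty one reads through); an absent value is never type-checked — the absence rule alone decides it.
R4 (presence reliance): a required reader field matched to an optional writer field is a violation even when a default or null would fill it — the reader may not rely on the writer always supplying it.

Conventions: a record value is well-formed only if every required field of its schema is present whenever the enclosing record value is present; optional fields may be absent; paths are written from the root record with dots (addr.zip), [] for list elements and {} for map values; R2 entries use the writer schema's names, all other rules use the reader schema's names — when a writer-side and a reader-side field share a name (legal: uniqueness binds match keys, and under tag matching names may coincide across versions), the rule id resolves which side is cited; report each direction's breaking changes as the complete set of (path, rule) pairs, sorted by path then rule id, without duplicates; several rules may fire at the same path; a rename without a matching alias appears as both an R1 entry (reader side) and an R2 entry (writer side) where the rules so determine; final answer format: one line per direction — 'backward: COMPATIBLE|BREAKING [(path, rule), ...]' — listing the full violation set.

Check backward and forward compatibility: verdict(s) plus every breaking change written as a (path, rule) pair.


backward: COMPATIBLE []; forward: COMPATIBLE []

in Device below, arrows point writer -> reader
backward on Device — v2 reading data written by v1:
  tags: map<string, string> -> map<string, string>, writer required; from extras
  archived: bool -> bool, writer required; from archived
  verified: bool -> bool, writer optional; from enabled
  quantity: int32 -> int32, writer required; from quantity
  phone: string -> string, writer optional; from phone
  => backward verdict for Device: COMPATIBLE, no violations
forward on Device — v1 reading data written by v2:
  extras: map<string, string> -> map<string, string>, writer required; from tags
  archived: bool -> bool, writer required; from archived
  enabled: bool -> bool, writer optional; from verified
  quantity: int32 -> int32, writer required; from quantity
  phone: string -> string, writer optional; from phone
  => forward verdict for Device: COMPATIBLE, no violations
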